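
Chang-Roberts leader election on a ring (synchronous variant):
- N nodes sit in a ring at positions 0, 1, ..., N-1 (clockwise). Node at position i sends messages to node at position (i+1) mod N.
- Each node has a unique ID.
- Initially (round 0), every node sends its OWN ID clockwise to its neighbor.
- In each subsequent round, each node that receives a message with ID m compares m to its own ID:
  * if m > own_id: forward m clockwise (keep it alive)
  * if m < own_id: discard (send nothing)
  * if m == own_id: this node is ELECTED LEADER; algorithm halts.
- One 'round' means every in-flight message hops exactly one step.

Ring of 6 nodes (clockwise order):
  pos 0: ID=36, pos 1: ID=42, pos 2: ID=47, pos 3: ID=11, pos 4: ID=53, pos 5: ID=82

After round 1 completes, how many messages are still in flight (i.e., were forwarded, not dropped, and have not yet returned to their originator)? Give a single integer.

Answer: 2

Derivation:
Round 1: pos1(id42) recv 36: drop; pos2(id47) recv 42: drop; pos3(id11) recv 47: fwd; pos4(id53) recv 11: drop; pos5(id82) recv 53: drop; pos0(id36) recv 82: fwd
After round 1: 2 messages still in flight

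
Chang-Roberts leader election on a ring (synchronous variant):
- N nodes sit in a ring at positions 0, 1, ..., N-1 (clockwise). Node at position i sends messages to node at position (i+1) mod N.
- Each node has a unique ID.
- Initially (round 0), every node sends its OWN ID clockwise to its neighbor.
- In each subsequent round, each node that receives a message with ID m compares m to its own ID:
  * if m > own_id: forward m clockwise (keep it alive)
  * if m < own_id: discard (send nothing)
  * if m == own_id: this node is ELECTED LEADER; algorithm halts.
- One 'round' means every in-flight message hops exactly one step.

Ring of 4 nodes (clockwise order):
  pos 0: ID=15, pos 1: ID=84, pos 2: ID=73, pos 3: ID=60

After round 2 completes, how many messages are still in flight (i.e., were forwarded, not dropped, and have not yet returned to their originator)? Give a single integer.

Round 1: pos1(id84) recv 15: drop; pos2(id73) recv 84: fwd; pos3(id60) recv 73: fwd; pos0(id15) recv 60: fwd
Round 2: pos3(id60) recv 84: fwd; pos0(id15) recv 73: fwd; pos1(id84) recv 60: drop
After round 2: 2 messages still in flight

Answer: 2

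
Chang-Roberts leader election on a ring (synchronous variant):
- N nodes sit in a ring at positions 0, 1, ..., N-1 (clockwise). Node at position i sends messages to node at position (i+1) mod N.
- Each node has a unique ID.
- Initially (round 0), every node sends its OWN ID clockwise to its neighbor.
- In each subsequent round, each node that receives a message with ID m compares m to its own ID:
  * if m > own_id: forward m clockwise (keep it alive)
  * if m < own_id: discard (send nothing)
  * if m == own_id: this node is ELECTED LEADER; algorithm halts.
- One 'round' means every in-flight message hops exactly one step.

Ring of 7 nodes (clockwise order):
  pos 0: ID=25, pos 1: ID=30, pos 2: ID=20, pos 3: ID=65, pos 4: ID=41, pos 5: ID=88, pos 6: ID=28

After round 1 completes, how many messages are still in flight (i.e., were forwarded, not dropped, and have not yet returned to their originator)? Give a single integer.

Round 1: pos1(id30) recv 25: drop; pos2(id20) recv 30: fwd; pos3(id65) recv 20: drop; pos4(id41) recv 65: fwd; pos5(id88) recv 41: drop; pos6(id28) recv 88: fwd; pos0(id25) recv 28: fwd
After round 1: 4 messages still in flight

Answer: 4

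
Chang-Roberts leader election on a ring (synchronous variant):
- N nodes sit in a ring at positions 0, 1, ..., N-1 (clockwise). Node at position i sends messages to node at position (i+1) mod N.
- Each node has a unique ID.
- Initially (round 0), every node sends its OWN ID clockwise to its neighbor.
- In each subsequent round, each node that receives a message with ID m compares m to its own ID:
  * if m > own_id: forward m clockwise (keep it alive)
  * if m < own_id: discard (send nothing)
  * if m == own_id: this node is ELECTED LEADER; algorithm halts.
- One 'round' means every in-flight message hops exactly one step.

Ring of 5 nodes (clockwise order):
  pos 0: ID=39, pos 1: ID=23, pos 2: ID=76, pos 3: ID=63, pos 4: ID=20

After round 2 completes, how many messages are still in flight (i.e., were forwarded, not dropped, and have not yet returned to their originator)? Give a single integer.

Answer: 2

Derivation:
Round 1: pos1(id23) recv 39: fwd; pos2(id76) recv 23: drop; pos3(id63) recv 76: fwd; pos4(id20) recv 63: fwd; pos0(id39) recv 20: drop
Round 2: pos2(id76) recv 39: drop; pos4(id20) recv 76: fwd; pos0(id39) recv 63: fwd
After round 2: 2 messages still in flight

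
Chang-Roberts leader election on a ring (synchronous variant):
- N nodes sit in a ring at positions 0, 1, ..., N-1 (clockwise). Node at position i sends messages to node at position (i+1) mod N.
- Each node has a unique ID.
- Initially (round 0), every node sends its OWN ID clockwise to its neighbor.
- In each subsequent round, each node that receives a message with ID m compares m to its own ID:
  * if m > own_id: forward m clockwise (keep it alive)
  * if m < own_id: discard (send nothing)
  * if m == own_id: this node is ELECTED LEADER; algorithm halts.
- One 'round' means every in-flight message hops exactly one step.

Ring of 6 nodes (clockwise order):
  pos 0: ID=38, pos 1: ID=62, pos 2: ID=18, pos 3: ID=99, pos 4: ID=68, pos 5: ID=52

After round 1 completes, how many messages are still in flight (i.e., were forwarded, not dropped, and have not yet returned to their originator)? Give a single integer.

Round 1: pos1(id62) recv 38: drop; pos2(id18) recv 62: fwd; pos3(id99) recv 18: drop; pos4(id68) recv 99: fwd; pos5(id52) recv 68: fwd; pos0(id38) recv 52: fwd
After round 1: 4 messages still in flight

Answer: 4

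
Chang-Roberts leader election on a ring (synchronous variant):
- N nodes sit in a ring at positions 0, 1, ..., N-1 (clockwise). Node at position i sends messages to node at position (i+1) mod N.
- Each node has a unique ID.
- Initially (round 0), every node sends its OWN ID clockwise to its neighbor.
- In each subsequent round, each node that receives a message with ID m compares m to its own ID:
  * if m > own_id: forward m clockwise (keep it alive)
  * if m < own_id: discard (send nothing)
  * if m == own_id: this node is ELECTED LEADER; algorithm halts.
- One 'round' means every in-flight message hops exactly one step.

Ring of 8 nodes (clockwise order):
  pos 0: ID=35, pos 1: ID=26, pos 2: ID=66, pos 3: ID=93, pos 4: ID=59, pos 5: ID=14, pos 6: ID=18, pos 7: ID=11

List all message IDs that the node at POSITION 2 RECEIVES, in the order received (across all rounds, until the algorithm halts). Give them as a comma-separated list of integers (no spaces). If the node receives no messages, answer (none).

Round 1: pos1(id26) recv 35: fwd; pos2(id66) recv 26: drop; pos3(id93) recv 66: drop; pos4(id59) recv 93: fwd; pos5(id14) recv 59: fwd; pos6(id18) recv 14: drop; pos7(id11) recv 18: fwd; pos0(id35) recv 11: drop
Round 2: pos2(id66) recv 35: drop; pos5(id14) recv 93: fwd; pos6(id18) recv 59: fwd; pos0(id35) recv 18: drop
Round 3: pos6(id18) recv 93: fwd; pos7(id11) recv 59: fwd
Round 4: pos7(id11) recv 93: fwd; pos0(id35) recv 59: fwd
Round 5: pos0(id35) recv 93: fwd; pos1(id26) recv 59: fwd
Round 6: pos1(id26) recv 93: fwd; pos2(id66) recv 59: drop
Round 7: pos2(id66) recv 93: fwd
Round 8: pos3(id93) recv 93: ELECTED

Answer: 26,35,59,93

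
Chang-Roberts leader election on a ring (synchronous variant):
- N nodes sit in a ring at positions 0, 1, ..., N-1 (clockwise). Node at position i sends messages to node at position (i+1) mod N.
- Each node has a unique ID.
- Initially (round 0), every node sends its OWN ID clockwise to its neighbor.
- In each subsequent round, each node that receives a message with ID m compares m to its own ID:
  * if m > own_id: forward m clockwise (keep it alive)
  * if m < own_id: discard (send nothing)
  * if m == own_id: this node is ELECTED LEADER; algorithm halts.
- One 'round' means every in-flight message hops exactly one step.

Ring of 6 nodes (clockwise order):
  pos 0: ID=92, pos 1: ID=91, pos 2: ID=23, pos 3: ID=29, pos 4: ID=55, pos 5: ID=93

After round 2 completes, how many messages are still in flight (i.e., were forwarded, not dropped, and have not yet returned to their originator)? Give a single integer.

Answer: 3

Derivation:
Round 1: pos1(id91) recv 92: fwd; pos2(id23) recv 91: fwd; pos3(id29) recv 23: drop; pos4(id55) recv 29: drop; pos5(id93) recv 55: drop; pos0(id92) recv 93: fwd
Round 2: pos2(id23) recv 92: fwd; pos3(id29) recv 91: fwd; pos1(id91) recv 93: fwd
After round 2: 3 messages still in flight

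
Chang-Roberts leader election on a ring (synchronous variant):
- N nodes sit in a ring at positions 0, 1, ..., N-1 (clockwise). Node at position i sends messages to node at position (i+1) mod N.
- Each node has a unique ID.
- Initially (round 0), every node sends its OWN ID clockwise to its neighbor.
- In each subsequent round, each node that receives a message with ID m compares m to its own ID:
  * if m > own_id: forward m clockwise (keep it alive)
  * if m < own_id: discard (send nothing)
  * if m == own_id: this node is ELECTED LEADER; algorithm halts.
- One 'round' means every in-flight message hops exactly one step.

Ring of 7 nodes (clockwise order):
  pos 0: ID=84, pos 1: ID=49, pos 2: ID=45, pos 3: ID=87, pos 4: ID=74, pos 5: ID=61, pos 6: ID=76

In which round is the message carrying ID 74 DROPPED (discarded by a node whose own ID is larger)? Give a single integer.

Answer: 2

Derivation:
Round 1: pos1(id49) recv 84: fwd; pos2(id45) recv 49: fwd; pos3(id87) recv 45: drop; pos4(id74) recv 87: fwd; pos5(id61) recv 74: fwd; pos6(id76) recv 61: drop; pos0(id84) recv 76: drop
Round 2: pos2(id45) recv 84: fwd; pos3(id87) recv 49: drop; pos5(id61) recv 87: fwd; pos6(id76) recv 74: drop
Round 3: pos3(id87) recv 84: drop; pos6(id76) recv 87: fwd
Round 4: pos0(id84) recv 87: fwd
Round 5: pos1(id49) recv 87: fwd
Round 6: pos2(id45) recv 87: fwd
Round 7: pos3(id87) recv 87: ELECTED
Message ID 74 originates at pos 4; dropped at pos 6 in round 2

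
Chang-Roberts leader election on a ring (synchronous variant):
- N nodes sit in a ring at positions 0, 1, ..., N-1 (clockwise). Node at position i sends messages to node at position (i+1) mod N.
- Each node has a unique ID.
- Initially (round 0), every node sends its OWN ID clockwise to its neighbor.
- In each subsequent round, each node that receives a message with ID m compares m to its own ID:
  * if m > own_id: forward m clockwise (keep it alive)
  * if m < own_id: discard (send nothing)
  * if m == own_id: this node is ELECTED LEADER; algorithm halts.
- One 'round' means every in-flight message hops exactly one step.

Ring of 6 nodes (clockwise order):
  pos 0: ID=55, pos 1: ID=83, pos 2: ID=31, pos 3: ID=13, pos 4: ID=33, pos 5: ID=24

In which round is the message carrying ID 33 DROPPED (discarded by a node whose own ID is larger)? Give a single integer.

Answer: 2

Derivation:
Round 1: pos1(id83) recv 55: drop; pos2(id31) recv 83: fwd; pos3(id13) recv 31: fwd; pos4(id33) recv 13: drop; pos5(id24) recv 33: fwd; pos0(id55) recv 24: drop
Round 2: pos3(id13) recv 83: fwd; pos4(id33) recv 31: drop; pos0(id55) recv 33: drop
Round 3: pos4(id33) recv 83: fwd
Round 4: pos5(id24) recv 83: fwd
Round 5: pos0(id55) recv 83: fwd
Round 6: pos1(id83) recv 83: ELECTED
Message ID 33 originates at pos 4; dropped at pos 0 in round 2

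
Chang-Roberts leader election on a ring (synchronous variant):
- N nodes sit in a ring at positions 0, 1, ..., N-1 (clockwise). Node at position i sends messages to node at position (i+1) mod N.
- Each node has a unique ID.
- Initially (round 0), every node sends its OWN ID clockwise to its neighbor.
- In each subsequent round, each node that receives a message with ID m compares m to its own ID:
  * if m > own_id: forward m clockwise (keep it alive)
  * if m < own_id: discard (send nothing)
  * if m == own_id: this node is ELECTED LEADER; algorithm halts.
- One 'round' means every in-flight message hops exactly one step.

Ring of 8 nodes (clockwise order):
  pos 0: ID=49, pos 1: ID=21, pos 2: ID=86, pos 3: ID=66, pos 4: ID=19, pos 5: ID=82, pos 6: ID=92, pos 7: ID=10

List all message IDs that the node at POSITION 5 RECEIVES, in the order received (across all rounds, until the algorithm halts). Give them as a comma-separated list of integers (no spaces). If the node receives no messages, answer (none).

Round 1: pos1(id21) recv 49: fwd; pos2(id86) recv 21: drop; pos3(id66) recv 86: fwd; pos4(id19) recv 66: fwd; pos5(id82) recv 19: drop; pos6(id92) recv 82: drop; pos7(id10) recv 92: fwd; pos0(id49) recv 10: drop
Round 2: pos2(id86) recv 49: drop; pos4(id19) recv 86: fwd; pos5(id82) recv 66: drop; pos0(id49) recv 92: fwd
Round 3: pos5(id82) recv 86: fwd; pos1(id21) recv 92: fwd
Round 4: pos6(id92) recv 86: drop; pos2(id86) recv 92: fwd
Round 5: pos3(id66) recv 92: fwd
Round 6: pos4(id19) recv 92: fwd
Round 7: pos5(id82) recv 92: fwd
Round 8: pos6(id92) recv 92: ELECTED

Answer: 19,66,86,92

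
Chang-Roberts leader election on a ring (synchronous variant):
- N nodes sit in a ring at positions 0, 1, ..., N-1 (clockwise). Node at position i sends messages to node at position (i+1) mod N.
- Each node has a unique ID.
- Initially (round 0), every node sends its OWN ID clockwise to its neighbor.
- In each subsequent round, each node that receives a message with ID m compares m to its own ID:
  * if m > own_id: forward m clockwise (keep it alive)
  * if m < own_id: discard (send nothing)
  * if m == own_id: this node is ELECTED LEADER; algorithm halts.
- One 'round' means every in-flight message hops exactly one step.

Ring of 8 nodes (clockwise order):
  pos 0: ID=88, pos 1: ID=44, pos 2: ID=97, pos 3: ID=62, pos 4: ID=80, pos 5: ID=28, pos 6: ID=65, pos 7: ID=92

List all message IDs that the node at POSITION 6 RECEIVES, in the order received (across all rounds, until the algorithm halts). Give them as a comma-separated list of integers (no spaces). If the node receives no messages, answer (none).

Answer: 28,80,97

Derivation:
Round 1: pos1(id44) recv 88: fwd; pos2(id97) recv 44: drop; pos3(id62) recv 97: fwd; pos4(id80) recv 62: drop; pos5(id28) recv 80: fwd; pos6(id65) recv 28: drop; pos7(id92) recv 65: drop; pos0(id88) recv 92: fwd
Round 2: pos2(id97) recv 88: drop; pos4(id80) recv 97: fwd; pos6(id65) recv 80: fwd; pos1(id44) recv 92: fwd
Round 3: pos5(id28) recv 97: fwd; pos7(id92) recv 80: drop; pos2(id97) recv 92: drop
Round 4: pos6(id65) recv 97: fwd
Round 5: pos7(id92) recv 97: fwd
Round 6: pos0(id88) recv 97: fwd
Round 7: pos1(id44) recv 97: fwd
Round 8: pos2(id97) recv 97: ELECTED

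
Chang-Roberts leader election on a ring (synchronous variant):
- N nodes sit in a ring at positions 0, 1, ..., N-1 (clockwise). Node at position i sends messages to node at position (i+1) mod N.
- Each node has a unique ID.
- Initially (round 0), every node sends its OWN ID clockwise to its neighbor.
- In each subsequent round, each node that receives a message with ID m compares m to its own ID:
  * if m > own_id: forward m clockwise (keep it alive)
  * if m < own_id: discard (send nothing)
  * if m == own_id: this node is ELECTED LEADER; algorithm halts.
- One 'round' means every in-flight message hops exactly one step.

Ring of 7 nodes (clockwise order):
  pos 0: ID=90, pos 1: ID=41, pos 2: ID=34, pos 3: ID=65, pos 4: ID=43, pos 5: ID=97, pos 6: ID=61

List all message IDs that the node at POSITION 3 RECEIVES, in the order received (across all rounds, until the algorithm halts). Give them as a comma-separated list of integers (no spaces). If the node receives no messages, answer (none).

Round 1: pos1(id41) recv 90: fwd; pos2(id34) recv 41: fwd; pos3(id65) recv 34: drop; pos4(id43) recv 65: fwd; pos5(id97) recv 43: drop; pos6(id61) recv 97: fwd; pos0(id90) recv 61: drop
Round 2: pos2(id34) recv 90: fwd; pos3(id65) recv 41: drop; pos5(id97) recv 65: drop; pos0(id90) recv 97: fwd
Round 3: pos3(id65) recv 90: fwd; pos1(id41) recv 97: fwd
Round 4: pos4(id43) recv 90: fwd; pos2(id34) recv 97: fwd
Round 5: pos5(id97) recv 90: drop; pos3(id65) recv 97: fwd
Round 6: pos4(id43) recv 97: fwd
Round 7: pos5(id97) recv 97: ELECTED

Answer: 34,41,90,97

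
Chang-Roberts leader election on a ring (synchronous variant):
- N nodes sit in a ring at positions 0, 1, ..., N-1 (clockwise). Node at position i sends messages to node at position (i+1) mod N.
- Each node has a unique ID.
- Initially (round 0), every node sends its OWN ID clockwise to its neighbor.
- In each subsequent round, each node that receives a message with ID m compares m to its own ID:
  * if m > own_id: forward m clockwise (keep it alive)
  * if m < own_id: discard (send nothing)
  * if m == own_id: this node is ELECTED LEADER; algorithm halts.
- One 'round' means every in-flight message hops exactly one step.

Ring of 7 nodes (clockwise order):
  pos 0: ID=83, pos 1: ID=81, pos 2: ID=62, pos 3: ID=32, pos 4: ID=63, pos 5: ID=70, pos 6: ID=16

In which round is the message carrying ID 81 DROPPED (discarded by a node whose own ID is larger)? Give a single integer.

Round 1: pos1(id81) recv 83: fwd; pos2(id62) recv 81: fwd; pos3(id32) recv 62: fwd; pos4(id63) recv 32: drop; pos5(id70) recv 63: drop; pos6(id16) recv 70: fwd; pos0(id83) recv 16: drop
Round 2: pos2(id62) recv 83: fwd; pos3(id32) recv 81: fwd; pos4(id63) recv 62: drop; pos0(id83) recv 70: drop
Round 3: pos3(id32) recv 83: fwd; pos4(id63) recv 81: fwd
Round 4: pos4(id63) recv 83: fwd; pos5(id70) recv 81: fwd
Round 5: pos5(id70) recv 83: fwd; pos6(id16) recv 81: fwd
Round 6: pos6(id16) recv 83: fwd; pos0(id83) recv 81: drop
Round 7: pos0(id83) recv 83: ELECTED
Message ID 81 originates at pos 1; dropped at pos 0 in round 6

Answer: 6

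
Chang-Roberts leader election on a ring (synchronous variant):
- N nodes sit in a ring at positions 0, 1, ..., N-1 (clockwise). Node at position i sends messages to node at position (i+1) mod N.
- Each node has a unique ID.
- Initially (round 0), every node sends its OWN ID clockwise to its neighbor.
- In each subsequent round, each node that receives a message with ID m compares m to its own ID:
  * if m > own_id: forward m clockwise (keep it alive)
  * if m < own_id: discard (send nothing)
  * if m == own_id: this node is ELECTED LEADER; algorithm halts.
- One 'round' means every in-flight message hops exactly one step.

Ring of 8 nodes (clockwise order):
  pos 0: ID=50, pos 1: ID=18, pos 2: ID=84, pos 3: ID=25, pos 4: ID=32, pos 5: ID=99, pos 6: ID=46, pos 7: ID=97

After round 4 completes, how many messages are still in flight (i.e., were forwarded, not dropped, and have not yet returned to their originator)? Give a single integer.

Round 1: pos1(id18) recv 50: fwd; pos2(id84) recv 18: drop; pos3(id25) recv 84: fwd; pos4(id32) recv 25: drop; pos5(id99) recv 32: drop; pos6(id46) recv 99: fwd; pos7(id97) recv 46: drop; pos0(id50) recv 97: fwd
Round 2: pos2(id84) recv 50: drop; pos4(id32) recv 84: fwd; pos7(id97) recv 99: fwd; pos1(id18) recv 97: fwd
Round 3: pos5(id99) recv 84: drop; pos0(id50) recv 99: fwd; pos2(id84) recv 97: fwd
Round 4: pos1(id18) recv 99: fwd; pos3(id25) recv 97: fwd
After round 4: 2 messages still in flight

Answer: 2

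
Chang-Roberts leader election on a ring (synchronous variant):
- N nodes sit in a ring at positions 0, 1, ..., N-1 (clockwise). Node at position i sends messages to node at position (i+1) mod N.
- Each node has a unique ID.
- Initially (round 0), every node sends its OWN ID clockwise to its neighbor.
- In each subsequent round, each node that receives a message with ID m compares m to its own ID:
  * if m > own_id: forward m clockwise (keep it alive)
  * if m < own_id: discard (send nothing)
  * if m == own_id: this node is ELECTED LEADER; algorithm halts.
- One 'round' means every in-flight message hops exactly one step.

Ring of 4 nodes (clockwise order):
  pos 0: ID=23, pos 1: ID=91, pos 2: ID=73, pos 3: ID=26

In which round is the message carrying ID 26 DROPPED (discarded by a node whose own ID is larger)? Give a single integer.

Answer: 2

Derivation:
Round 1: pos1(id91) recv 23: drop; pos2(id73) recv 91: fwd; pos3(id26) recv 73: fwd; pos0(id23) recv 26: fwd
Round 2: pos3(id26) recv 91: fwd; pos0(id23) recv 73: fwd; pos1(id91) recv 26: drop
Round 3: pos0(id23) recv 91: fwd; pos1(id91) recv 73: drop
Round 4: pos1(id91) recv 91: ELECTED
Message ID 26 originates at pos 3; dropped at pos 1 in round 2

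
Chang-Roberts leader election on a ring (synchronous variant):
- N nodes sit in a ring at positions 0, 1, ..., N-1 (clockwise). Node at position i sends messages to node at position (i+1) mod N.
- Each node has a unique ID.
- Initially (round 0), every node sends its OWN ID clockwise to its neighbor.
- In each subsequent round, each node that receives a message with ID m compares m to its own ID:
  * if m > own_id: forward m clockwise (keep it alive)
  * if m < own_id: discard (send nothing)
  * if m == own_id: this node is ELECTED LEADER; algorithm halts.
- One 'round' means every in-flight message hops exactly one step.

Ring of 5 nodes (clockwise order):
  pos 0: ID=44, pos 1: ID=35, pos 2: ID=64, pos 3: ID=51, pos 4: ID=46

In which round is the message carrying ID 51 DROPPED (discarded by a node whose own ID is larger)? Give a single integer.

Answer: 4

Derivation:
Round 1: pos1(id35) recv 44: fwd; pos2(id64) recv 35: drop; pos3(id51) recv 64: fwd; pos4(id46) recv 51: fwd; pos0(id44) recv 46: fwd
Round 2: pos2(id64) recv 44: drop; pos4(id46) recv 64: fwd; pos0(id44) recv 51: fwd; pos1(id35) recv 46: fwd
Round 3: pos0(id44) recv 64: fwd; pos1(id35) recv 51: fwd; pos2(id64) recv 46: drop
Round 4: pos1(id35) recv 64: fwd; pos2(id64) recv 51: drop
Round 5: pos2(id64) recv 64: ELECTED
Message ID 51 originates at pos 3; dropped at pos 2 in round 4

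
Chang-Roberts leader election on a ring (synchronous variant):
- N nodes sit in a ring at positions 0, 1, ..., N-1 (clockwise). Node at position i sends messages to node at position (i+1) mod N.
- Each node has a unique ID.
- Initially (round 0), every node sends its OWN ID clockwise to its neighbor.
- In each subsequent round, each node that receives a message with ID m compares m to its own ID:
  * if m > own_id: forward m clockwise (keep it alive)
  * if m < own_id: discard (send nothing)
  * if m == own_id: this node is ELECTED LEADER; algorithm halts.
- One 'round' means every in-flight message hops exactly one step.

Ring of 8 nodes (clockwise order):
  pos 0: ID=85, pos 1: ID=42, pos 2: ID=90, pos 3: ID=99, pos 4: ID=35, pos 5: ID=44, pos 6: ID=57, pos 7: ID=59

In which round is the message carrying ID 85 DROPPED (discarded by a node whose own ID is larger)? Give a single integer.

Round 1: pos1(id42) recv 85: fwd; pos2(id90) recv 42: drop; pos3(id99) recv 90: drop; pos4(id35) recv 99: fwd; pos5(id44) recv 35: drop; pos6(id57) recv 44: drop; pos7(id59) recv 57: drop; pos0(id85) recv 59: drop
Round 2: pos2(id90) recv 85: drop; pos5(id44) recv 99: fwd
Round 3: pos6(id57) recv 99: fwd
Round 4: pos7(id59) recv 99: fwd
Round 5: pos0(id85) recv 99: fwd
Round 6: pos1(id42) recv 99: fwd
Round 7: pos2(id90) recv 99: fwd
Round 8: pos3(id99) recv 99: ELECTED
Message ID 85 originates at pos 0; dropped at pos 2 in round 2

Answer: 2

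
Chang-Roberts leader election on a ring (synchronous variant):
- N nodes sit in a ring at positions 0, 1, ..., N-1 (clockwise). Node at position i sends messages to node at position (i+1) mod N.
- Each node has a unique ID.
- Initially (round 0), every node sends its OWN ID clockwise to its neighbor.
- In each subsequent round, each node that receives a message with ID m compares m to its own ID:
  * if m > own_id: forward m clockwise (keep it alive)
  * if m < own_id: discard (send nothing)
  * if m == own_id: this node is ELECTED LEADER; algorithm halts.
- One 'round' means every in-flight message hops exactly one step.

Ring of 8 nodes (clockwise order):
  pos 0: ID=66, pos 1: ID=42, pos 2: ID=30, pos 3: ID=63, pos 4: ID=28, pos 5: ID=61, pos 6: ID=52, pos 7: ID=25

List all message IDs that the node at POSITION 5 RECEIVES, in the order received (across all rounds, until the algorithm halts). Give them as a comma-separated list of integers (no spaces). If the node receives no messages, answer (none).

Answer: 28,63,66

Derivation:
Round 1: pos1(id42) recv 66: fwd; pos2(id30) recv 42: fwd; pos3(id63) recv 30: drop; pos4(id28) recv 63: fwd; pos5(id61) recv 28: drop; pos6(id52) recv 61: fwd; pos7(id25) recv 52: fwd; pos0(id66) recv 25: drop
Round 2: pos2(id30) recv 66: fwd; pos3(id63) recv 42: drop; pos5(id61) recv 63: fwd; pos7(id25) recv 61: fwd; pos0(id66) recv 52: drop
Round 3: pos3(id63) recv 66: fwd; pos6(id52) recv 63: fwd; pos0(id66) recv 61: drop
Round 4: pos4(id28) recv 66: fwd; pos7(id25) recv 63: fwd
Round 5: pos5(id61) recv 66: fwd; pos0(id66) recv 63: drop
Round 6: pos6(id52) recv 66: fwd
Round 7: pos7(id25) recv 66: fwd
Round 8: pos0(id66) recv 66: ELECTED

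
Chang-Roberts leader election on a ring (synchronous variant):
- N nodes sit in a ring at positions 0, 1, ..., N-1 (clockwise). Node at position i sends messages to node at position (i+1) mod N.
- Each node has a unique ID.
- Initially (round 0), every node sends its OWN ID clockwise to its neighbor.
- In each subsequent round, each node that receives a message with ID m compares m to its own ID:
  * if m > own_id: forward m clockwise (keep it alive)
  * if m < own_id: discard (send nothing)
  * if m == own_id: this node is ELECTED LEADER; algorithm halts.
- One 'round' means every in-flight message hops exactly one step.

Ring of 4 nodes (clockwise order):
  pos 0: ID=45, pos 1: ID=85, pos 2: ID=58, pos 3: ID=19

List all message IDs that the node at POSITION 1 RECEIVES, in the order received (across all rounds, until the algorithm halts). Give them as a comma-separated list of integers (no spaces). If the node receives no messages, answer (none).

Answer: 45,58,85

Derivation:
Round 1: pos1(id85) recv 45: drop; pos2(id58) recv 85: fwd; pos3(id19) recv 58: fwd; pos0(id45) recv 19: drop
Round 2: pos3(id19) recv 85: fwd; pos0(id45) recv 58: fwd
Round 3: pos0(id45) recv 85: fwd; pos1(id85) recv 58: drop
Round 4: pos1(id85) recv 85: ELECTED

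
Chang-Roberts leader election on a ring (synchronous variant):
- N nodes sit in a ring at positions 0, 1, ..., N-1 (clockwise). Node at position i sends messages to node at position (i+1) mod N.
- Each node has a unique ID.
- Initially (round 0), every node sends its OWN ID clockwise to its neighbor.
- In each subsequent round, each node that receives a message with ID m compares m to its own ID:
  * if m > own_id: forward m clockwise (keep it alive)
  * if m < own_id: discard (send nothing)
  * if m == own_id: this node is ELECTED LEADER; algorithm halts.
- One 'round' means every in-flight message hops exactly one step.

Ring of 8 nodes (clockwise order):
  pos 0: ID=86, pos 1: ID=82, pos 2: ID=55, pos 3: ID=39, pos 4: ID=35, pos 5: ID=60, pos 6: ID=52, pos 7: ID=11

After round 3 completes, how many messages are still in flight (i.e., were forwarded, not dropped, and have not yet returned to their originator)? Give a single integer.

Answer: 2

Derivation:
Round 1: pos1(id82) recv 86: fwd; pos2(id55) recv 82: fwd; pos3(id39) recv 55: fwd; pos4(id35) recv 39: fwd; pos5(id60) recv 35: drop; pos6(id52) recv 60: fwd; pos7(id11) recv 52: fwd; pos0(id86) recv 11: drop
Round 2: pos2(id55) recv 86: fwd; pos3(id39) recv 82: fwd; pos4(id35) recv 55: fwd; pos5(id60) recv 39: drop; pos7(id11) recv 60: fwd; pos0(id86) recv 52: drop
Round 3: pos3(id39) recv 86: fwd; pos4(id35) recv 82: fwd; pos5(id60) recv 55: drop; pos0(id86) recv 60: drop
After round 3: 2 messages still in flight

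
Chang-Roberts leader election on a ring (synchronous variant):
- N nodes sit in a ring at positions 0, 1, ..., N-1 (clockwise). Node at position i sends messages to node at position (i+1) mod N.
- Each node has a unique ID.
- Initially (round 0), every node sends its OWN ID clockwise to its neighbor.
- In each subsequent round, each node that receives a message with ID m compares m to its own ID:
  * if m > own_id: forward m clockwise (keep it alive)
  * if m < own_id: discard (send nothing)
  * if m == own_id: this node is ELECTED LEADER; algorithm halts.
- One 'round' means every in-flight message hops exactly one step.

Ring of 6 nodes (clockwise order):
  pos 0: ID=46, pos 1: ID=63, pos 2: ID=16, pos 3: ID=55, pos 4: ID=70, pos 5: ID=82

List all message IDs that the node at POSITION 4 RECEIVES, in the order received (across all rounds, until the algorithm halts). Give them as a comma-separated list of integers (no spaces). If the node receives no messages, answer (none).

Answer: 55,63,82

Derivation:
Round 1: pos1(id63) recv 46: drop; pos2(id16) recv 63: fwd; pos3(id55) recv 16: drop; pos4(id70) recv 55: drop; pos5(id82) recv 70: drop; pos0(id46) recv 82: fwd
Round 2: pos3(id55) recv 63: fwd; pos1(id63) recv 82: fwd
Round 3: pos4(id70) recv 63: drop; pos2(id16) recv 82: fwd
Round 4: pos3(id55) recv 82: fwd
Round 5: pos4(id70) recv 82: fwd
Round 6: pos5(id82) recv 82: ELECTED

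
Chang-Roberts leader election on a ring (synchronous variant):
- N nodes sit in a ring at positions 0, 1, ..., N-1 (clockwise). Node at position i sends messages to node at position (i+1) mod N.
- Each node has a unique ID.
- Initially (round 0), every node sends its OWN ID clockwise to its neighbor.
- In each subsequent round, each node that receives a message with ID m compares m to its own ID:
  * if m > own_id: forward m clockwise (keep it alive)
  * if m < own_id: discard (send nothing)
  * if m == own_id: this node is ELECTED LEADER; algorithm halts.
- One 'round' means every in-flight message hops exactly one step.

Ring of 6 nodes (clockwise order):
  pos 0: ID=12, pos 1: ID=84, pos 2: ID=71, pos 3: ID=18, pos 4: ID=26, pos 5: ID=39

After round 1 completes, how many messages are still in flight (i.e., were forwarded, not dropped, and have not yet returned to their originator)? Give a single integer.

Answer: 3

Derivation:
Round 1: pos1(id84) recv 12: drop; pos2(id71) recv 84: fwd; pos3(id18) recv 71: fwd; pos4(id26) recv 18: drop; pos5(id39) recv 26: drop; pos0(id12) recv 39: fwd
After round 1: 3 messages still in flight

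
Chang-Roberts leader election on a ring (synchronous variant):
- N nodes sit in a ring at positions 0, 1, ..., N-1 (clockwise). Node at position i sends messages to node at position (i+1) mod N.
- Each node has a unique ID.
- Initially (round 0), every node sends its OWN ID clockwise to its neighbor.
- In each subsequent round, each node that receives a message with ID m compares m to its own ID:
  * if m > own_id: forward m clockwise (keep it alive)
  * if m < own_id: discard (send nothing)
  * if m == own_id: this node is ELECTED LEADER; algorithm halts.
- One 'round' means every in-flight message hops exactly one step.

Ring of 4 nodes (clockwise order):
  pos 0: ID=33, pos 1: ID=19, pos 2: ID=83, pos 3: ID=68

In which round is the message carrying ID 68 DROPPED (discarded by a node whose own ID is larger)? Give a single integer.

Answer: 3

Derivation:
Round 1: pos1(id19) recv 33: fwd; pos2(id83) recv 19: drop; pos3(id68) recv 83: fwd; pos0(id33) recv 68: fwd
Round 2: pos2(id83) recv 33: drop; pos0(id33) recv 83: fwd; pos1(id19) recv 68: fwd
Round 3: pos1(id19) recv 83: fwd; pos2(id83) recv 68: drop
Round 4: pos2(id83) recv 83: ELECTED
Message ID 68 originates at pos 3; dropped at pos 2 in round 3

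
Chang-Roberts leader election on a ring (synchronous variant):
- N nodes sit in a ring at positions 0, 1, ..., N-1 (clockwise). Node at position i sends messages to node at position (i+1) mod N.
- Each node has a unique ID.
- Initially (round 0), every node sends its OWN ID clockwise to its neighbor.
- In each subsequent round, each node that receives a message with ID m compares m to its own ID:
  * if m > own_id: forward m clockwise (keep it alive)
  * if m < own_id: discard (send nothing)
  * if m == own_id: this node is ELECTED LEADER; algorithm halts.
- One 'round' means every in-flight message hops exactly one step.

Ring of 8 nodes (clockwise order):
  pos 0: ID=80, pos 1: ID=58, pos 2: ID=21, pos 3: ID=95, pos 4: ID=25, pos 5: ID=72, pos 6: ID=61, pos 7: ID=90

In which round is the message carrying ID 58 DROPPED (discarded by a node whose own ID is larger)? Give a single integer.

Answer: 2

Derivation:
Round 1: pos1(id58) recv 80: fwd; pos2(id21) recv 58: fwd; pos3(id95) recv 21: drop; pos4(id25) recv 95: fwd; pos5(id72) recv 25: drop; pos6(id61) recv 72: fwd; pos7(id90) recv 61: drop; pos0(id80) recv 90: fwd
Round 2: pos2(id21) recv 80: fwd; pos3(id95) recv 58: drop; pos5(id72) recv 95: fwd; pos7(id90) recv 72: drop; pos1(id58) recv 90: fwd
Round 3: pos3(id95) recv 80: drop; pos6(id61) recv 95: fwd; pos2(id21) recv 90: fwd
Round 4: pos7(id90) recv 95: fwd; pos3(id95) recv 90: drop
Round 5: pos0(id80) recv 95: fwd
Round 6: pos1(id58) recv 95: fwd
Round 7: pos2(id21) recv 95: fwd
Round 8: pos3(id95) recv 95: ELECTED
Message ID 58 originates at pos 1; dropped at pos 3 in round 2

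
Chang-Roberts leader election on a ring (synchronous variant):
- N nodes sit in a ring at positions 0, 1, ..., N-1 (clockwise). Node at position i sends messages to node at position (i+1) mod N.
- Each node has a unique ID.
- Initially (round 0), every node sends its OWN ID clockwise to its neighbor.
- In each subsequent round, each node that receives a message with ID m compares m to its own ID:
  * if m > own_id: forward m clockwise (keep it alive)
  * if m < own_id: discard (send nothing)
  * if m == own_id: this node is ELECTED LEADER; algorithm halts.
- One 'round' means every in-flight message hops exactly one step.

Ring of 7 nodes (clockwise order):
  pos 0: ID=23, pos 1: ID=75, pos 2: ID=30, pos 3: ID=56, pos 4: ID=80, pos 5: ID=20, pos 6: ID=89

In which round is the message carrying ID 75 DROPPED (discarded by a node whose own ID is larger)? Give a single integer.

Round 1: pos1(id75) recv 23: drop; pos2(id30) recv 75: fwd; pos3(id56) recv 30: drop; pos4(id80) recv 56: drop; pos5(id20) recv 80: fwd; pos6(id89) recv 20: drop; pos0(id23) recv 89: fwd
Round 2: pos3(id56) recv 75: fwd; pos6(id89) recv 80: drop; pos1(id75) recv 89: fwd
Round 3: pos4(id80) recv 75: drop; pos2(id30) recv 89: fwd
Round 4: pos3(id56) recv 89: fwd
Round 5: pos4(id80) recv 89: fwd
Round 6: pos5(id20) recv 89: fwd
Round 7: pos6(id89) recv 89: ELECTED
Message ID 75 originates at pos 1; dropped at pos 4 in round 3

Answer: 3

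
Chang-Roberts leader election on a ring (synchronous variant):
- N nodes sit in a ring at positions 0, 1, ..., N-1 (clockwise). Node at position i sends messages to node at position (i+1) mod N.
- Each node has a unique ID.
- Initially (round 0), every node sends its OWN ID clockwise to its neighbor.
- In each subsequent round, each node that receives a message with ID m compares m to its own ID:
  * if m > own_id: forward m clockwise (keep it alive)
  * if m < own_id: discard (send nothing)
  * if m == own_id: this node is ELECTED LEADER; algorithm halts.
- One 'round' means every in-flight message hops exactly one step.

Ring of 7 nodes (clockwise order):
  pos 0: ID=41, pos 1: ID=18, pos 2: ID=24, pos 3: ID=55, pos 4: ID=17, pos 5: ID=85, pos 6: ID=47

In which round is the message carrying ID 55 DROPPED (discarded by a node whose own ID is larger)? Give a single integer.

Answer: 2

Derivation:
Round 1: pos1(id18) recv 41: fwd; pos2(id24) recv 18: drop; pos3(id55) recv 24: drop; pos4(id17) recv 55: fwd; pos5(id85) recv 17: drop; pos6(id47) recv 85: fwd; pos0(id41) recv 47: fwd
Round 2: pos2(id24) recv 41: fwd; pos5(id85) recv 55: drop; pos0(id41) recv 85: fwd; pos1(id18) recv 47: fwd
Round 3: pos3(id55) recv 41: drop; pos1(id18) recv 85: fwd; pos2(id24) recv 47: fwd
Round 4: pos2(id24) recv 85: fwd; pos3(id55) recv 47: drop
Round 5: pos3(id55) recv 85: fwd
Round 6: pos4(id17) recv 85: fwd
Round 7: pos5(id85) recv 85: ELECTED
Message ID 55 originates at pos 3; dropped at pos 5 in round 2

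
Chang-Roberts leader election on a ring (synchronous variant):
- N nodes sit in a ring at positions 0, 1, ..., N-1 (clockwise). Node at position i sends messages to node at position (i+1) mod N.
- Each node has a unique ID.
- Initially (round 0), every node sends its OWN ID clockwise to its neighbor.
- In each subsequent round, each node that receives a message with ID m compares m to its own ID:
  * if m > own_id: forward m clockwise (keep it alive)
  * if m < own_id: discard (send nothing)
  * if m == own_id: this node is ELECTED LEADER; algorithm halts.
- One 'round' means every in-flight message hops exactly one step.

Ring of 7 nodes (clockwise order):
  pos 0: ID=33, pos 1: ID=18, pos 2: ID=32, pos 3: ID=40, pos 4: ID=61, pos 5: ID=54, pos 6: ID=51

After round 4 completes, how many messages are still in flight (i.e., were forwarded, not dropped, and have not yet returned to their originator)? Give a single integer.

Answer: 3

Derivation:
Round 1: pos1(id18) recv 33: fwd; pos2(id32) recv 18: drop; pos3(id40) recv 32: drop; pos4(id61) recv 40: drop; pos5(id54) recv 61: fwd; pos6(id51) recv 54: fwd; pos0(id33) recv 51: fwd
Round 2: pos2(id32) recv 33: fwd; pos6(id51) recv 61: fwd; pos0(id33) recv 54: fwd; pos1(id18) recv 51: fwd
Round 3: pos3(id40) recv 33: drop; pos0(id33) recv 61: fwd; pos1(id18) recv 54: fwd; pos2(id32) recv 51: fwd
Round 4: pos1(id18) recv 61: fwd; pos2(id32) recv 54: fwd; pos3(id40) recv 51: fwd
After round 4: 3 messages still in flight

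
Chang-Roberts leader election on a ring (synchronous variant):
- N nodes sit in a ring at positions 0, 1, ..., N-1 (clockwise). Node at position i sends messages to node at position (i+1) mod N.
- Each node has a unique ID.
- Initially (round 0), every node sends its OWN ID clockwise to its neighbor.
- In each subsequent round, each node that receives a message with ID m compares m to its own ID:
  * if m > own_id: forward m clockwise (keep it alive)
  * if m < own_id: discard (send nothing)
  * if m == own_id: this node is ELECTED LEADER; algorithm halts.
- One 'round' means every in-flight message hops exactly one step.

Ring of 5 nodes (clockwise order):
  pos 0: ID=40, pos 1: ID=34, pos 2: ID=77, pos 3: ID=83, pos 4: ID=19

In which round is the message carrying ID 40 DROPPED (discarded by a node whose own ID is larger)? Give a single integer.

Answer: 2

Derivation:
Round 1: pos1(id34) recv 40: fwd; pos2(id77) recv 34: drop; pos3(id83) recv 77: drop; pos4(id19) recv 83: fwd; pos0(id40) recv 19: drop
Round 2: pos2(id77) recv 40: drop; pos0(id40) recv 83: fwd
Round 3: pos1(id34) recv 83: fwd
Round 4: pos2(id77) recv 83: fwd
Round 5: pos3(id83) recv 83: ELECTED
Message ID 40 originates at pos 0; dropped at pos 2 in round 2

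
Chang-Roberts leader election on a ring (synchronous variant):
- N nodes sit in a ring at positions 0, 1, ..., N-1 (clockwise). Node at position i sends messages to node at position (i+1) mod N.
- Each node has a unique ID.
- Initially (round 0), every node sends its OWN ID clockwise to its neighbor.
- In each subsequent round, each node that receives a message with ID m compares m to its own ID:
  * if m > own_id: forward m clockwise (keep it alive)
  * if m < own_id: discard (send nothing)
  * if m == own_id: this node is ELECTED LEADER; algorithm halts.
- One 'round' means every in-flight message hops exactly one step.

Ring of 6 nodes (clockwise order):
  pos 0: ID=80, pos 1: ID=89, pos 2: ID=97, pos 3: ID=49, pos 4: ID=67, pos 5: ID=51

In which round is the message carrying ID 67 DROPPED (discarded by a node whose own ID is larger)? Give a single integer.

Round 1: pos1(id89) recv 80: drop; pos2(id97) recv 89: drop; pos3(id49) recv 97: fwd; pos4(id67) recv 49: drop; pos5(id51) recv 67: fwd; pos0(id80) recv 51: drop
Round 2: pos4(id67) recv 97: fwd; pos0(id80) recv 67: drop
Round 3: pos5(id51) recv 97: fwd
Round 4: pos0(id80) recv 97: fwd
Round 5: pos1(id89) recv 97: fwd
Round 6: pos2(id97) recv 97: ELECTED
Message ID 67 originates at pos 4; dropped at pos 0 in round 2

Answer: 2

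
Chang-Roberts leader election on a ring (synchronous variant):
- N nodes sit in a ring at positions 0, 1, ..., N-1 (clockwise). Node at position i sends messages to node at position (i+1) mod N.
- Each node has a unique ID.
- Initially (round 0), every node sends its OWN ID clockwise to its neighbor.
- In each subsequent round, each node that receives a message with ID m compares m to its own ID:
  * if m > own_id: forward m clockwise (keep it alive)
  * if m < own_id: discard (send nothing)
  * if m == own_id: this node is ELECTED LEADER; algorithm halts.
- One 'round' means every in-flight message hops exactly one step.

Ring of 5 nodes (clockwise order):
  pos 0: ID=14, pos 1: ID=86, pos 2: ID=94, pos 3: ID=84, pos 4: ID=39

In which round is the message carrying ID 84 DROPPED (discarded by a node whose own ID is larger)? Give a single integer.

Round 1: pos1(id86) recv 14: drop; pos2(id94) recv 86: drop; pos3(id84) recv 94: fwd; pos4(id39) recv 84: fwd; pos0(id14) recv 39: fwd
Round 2: pos4(id39) recv 94: fwd; pos0(id14) recv 84: fwd; pos1(id86) recv 39: drop
Round 3: pos0(id14) recv 94: fwd; pos1(id86) recv 84: drop
Round 4: pos1(id86) recv 94: fwd
Round 5: pos2(id94) recv 94: ELECTED
Message ID 84 originates at pos 3; dropped at pos 1 in round 3

Answer: 3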